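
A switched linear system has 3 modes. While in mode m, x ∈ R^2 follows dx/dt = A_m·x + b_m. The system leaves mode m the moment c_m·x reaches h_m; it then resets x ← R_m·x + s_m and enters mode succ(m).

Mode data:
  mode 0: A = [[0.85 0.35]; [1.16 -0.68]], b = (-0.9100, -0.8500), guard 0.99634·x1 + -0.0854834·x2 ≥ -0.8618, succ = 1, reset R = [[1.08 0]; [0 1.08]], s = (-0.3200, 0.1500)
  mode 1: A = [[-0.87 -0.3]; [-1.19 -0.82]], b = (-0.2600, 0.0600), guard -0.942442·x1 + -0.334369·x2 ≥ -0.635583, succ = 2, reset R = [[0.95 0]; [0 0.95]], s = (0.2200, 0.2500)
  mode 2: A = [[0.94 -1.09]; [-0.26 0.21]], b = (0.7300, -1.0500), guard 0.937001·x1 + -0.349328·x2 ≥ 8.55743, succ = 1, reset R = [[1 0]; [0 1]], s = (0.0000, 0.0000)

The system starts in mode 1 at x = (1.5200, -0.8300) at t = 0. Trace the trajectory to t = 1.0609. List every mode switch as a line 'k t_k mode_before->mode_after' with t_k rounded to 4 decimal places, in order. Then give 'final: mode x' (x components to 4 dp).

Mode 1: guard c·x = -0.6356 hit at Δt = 0.4237 (t = 0.4237), x⁻ = (1.0657, -1.1029) → reset → x⁺ = (1.2324, -0.7978), jump to mode 2
Mode 2: flow for 0.6372 to horizon, guard not reached → x = (4.1293, -2.0593)

1 0.4237 1->2
final: 2 4.1293 -2.0593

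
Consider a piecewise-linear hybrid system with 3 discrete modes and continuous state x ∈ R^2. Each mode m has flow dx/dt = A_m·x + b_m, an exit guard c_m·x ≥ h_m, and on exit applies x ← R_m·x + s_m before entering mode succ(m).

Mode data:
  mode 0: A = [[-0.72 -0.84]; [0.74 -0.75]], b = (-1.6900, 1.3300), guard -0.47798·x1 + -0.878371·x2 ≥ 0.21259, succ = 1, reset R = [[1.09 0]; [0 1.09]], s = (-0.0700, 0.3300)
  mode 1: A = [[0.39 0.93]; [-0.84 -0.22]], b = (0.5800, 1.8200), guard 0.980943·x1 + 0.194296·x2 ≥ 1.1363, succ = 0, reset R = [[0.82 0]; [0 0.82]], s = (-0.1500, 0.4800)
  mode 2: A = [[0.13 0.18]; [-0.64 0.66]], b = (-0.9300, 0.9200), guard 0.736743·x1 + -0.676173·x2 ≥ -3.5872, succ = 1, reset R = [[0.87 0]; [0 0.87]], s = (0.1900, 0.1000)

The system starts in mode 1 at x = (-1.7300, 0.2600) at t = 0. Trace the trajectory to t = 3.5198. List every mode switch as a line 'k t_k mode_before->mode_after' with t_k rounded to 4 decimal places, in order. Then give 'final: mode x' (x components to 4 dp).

1 1.2028 1->0
2 2.4408 0->1
final: 1 0.2879 4.2974

Mode 1: guard c·x = 1.1363 hit at Δt = 1.2028 (t = 1.2028), x⁻ = (0.5864, 2.8878) → reset → x⁺ = (0.3308, 2.8480), jump to mode 0
Mode 0: guard c·x = 0.2126 hit at Δt = 1.2380 (t = 2.4408), x⁻ = (-2.6014, 1.1736) → reset → x⁺ = (-2.9056, 1.6092), jump to mode 1
Mode 1: flow for 1.0790 to horizon, guard not reached → x = (0.2879, 4.2974)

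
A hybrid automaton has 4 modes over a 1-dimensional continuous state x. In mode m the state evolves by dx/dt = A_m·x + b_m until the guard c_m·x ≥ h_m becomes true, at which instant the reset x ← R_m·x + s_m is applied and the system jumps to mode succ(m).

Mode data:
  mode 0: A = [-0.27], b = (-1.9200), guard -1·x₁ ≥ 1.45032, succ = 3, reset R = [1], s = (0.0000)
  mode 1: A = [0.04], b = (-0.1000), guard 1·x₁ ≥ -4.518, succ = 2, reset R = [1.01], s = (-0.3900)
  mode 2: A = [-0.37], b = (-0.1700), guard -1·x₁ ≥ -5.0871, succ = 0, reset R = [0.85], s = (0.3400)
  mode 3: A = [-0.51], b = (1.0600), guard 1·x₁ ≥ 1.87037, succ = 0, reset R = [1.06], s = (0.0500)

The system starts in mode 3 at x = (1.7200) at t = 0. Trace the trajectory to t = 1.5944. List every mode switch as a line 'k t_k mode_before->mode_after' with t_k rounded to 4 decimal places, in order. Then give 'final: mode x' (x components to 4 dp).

1 1.0665 3->0
final: 0 0.8179

Mode 3: guard c·x = 1.8704 hit at Δt = 1.0665 (t = 1.0665), x⁻ = (1.8704) → reset → x⁺ = (2.0326), jump to mode 0
Mode 0: flow for 0.5279 to horizon, guard not reached → x = (0.8179)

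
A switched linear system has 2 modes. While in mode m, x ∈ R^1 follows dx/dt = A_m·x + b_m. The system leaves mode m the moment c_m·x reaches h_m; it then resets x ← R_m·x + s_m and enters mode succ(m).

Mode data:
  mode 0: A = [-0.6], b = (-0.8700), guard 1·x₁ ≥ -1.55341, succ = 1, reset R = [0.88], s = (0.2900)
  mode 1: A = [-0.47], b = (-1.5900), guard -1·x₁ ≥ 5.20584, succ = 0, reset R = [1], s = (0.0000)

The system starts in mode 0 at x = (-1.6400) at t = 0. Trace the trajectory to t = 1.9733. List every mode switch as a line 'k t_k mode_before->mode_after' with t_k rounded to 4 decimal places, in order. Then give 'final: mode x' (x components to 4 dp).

Mode 0: guard c·x = -1.5534 hit at Δt = 1.0139 (t = 1.0139), x⁻ = (-1.5534) → reset → x⁺ = (-1.0770), jump to mode 1
Mode 1: flow for 0.9594 to horizon, guard not reached → x = (-1.9140)

1 1.0139 0->1
final: 1 -1.9140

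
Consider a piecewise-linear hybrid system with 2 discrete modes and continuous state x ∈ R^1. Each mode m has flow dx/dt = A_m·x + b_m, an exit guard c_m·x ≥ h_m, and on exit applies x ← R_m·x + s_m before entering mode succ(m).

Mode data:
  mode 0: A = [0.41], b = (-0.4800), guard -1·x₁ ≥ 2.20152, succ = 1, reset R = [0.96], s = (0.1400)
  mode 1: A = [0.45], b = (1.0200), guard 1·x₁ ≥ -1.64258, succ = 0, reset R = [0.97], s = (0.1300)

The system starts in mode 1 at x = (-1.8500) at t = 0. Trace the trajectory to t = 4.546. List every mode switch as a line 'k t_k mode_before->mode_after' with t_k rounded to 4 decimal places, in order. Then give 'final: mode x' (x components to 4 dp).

Mode 1: guard c·x = -1.6426 hit at Δt = 0.8978 (t = 0.8978), x⁻ = (-1.6426) → reset → x⁺ = (-1.4633), jump to mode 0
Mode 0: guard c·x = 2.2015 hit at Δt = 0.6026 (t = 1.5004), x⁻ = (-2.2015) → reset → x⁺ = (-1.9735), jump to mode 1
Mode 1: guard c·x = -1.6426 hit at Δt = 1.6787 (t = 3.1791), x⁻ = (-1.6426) → reset → x⁺ = (-1.4633), jump to mode 0
Mode 0: guard c·x = 2.2015 hit at Δt = 0.6026 (t = 3.7817), x⁻ = (-2.2015) → reset → x⁺ = (-1.9735), jump to mode 1
Mode 1: flow for 0.7643 to horizon, guard not reached → x = (-1.8531)

1 0.8978 1->0
2 1.5004 0->1
3 3.1791 1->0
4 3.7817 0->1
final: 1 -1.8531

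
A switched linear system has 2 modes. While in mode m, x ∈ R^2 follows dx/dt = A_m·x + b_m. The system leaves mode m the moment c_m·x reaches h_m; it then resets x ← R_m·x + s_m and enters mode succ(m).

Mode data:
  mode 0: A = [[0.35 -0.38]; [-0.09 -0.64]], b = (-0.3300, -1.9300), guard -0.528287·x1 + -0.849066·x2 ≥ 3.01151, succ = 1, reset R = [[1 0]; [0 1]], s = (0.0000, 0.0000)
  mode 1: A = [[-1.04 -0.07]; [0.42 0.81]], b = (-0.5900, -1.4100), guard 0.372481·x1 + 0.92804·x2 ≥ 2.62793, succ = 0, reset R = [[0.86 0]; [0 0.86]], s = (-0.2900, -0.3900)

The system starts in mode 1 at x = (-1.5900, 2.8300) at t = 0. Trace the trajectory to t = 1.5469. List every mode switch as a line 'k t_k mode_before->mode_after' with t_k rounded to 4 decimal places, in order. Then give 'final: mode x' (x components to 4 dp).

1 0.9131 1->0
final: 0 -2.1759 0.6902

Mode 1: guard c·x = 2.6279 hit at Δt = 0.9131 (t = 0.9131), x⁻ = (-1.0885, 3.2686) → reset → x⁺ = (-1.2261, 2.4210), jump to mode 0
Mode 0: flow for 0.6338 to horizon, guard not reached → x = (-2.1759, 0.6902)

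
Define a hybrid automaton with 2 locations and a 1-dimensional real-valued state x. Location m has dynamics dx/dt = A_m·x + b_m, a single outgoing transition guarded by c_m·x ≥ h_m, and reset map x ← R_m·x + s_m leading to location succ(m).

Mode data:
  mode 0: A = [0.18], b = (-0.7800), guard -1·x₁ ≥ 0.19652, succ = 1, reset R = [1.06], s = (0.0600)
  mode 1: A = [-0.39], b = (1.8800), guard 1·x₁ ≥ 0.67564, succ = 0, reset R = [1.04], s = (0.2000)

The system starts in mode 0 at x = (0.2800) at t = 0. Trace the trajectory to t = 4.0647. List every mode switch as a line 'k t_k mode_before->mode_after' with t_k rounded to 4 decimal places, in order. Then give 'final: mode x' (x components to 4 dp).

Mode 0: guard c·x = 0.1965 hit at Δt = 0.6175 (t = 0.6175), x⁻ = (-0.1965) → reset → x⁺ = (-0.1483), jump to mode 1
Mode 1: guard c·x = 0.6756 hit at Δt = 0.4649 (t = 1.0824), x⁻ = (0.6756) → reset → x⁺ = (0.9027), jump to mode 0
Mode 0: guard c·x = 0.1965 hit at Δt = 1.5441 (t = 2.6265), x⁻ = (-0.1965) → reset → x⁺ = (-0.1483), jump to mode 1
Mode 1: guard c·x = 0.6756 hit at Δt = 0.4649 (t = 3.0914), x⁻ = (0.6756) → reset → x⁺ = (0.9027), jump to mode 0
Mode 0: flow for 0.9733 to horizon, guard not reached → x = (0.2458)

1 0.6175 0->1
2 1.0824 1->0
3 2.6265 0->1
4 3.0914 1->0
final: 0 0.2458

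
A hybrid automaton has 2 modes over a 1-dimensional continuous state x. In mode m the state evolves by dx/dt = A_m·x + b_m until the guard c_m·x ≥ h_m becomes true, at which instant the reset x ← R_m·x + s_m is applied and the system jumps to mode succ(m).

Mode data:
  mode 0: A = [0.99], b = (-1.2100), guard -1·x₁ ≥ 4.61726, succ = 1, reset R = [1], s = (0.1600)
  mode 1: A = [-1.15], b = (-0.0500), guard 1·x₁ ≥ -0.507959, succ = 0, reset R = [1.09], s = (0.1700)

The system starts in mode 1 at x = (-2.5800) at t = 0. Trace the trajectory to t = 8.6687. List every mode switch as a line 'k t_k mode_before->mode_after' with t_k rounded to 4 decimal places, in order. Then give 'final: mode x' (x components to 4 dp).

1 1.4762 1->0
2 2.7802 0->1
3 4.7381 1->0
4 6.0421 0->1
5 8.0000 1->0
final: 0 -1.8912

Mode 1: guard c·x = -0.5080 hit at Δt = 1.4762 (t = 1.4762), x⁻ = (-0.5080) → reset → x⁺ = (-0.3837), jump to mode 0
Mode 0: guard c·x = 4.6173 hit at Δt = 1.3040 (t = 2.7802), x⁻ = (-4.6173) → reset → x⁺ = (-4.4573), jump to mode 1
Mode 1: guard c·x = -0.5080 hit at Δt = 1.9579 (t = 4.7381), x⁻ = (-0.5080) → reset → x⁺ = (-0.3837), jump to mode 0
Mode 0: guard c·x = 4.6173 hit at Δt = 1.3040 (t = 6.0421), x⁻ = (-4.6173) → reset → x⁺ = (-4.4573), jump to mode 1
Mode 1: guard c·x = -0.5080 hit at Δt = 1.9579 (t = 8.0000), x⁻ = (-0.5080) → reset → x⁺ = (-0.3837), jump to mode 0
Mode 0: flow for 0.6687 to horizon, guard not reached → x = (-1.8912)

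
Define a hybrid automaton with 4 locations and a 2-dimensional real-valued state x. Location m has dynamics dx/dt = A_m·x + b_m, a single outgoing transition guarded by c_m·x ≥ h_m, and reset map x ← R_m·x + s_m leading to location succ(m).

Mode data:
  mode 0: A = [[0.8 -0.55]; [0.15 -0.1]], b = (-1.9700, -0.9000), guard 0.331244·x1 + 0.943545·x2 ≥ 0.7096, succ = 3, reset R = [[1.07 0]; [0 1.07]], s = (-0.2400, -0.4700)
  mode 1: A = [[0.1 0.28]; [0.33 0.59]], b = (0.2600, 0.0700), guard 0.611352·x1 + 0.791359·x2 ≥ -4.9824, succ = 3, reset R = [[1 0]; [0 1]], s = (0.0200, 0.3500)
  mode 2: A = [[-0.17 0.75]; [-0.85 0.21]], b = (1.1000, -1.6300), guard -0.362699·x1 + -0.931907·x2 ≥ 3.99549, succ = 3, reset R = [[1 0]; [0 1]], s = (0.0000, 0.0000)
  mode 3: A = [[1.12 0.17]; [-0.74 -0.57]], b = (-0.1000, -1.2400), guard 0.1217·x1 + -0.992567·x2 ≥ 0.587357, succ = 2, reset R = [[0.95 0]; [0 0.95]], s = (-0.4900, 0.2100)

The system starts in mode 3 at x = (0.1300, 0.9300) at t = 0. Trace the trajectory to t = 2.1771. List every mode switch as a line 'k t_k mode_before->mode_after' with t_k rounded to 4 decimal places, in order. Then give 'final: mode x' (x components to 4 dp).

1 1.0068 3->2
final: 2 -0.1358 -2.5627

Mode 3: guard c·x = 0.5874 hit at Δt = 1.0068 (t = 1.0068), x⁻ = (0.2989, -0.5551) → reset → x⁺ = (-0.2061, -0.3174), jump to mode 2
Mode 2: flow for 1.1703 to horizon, guard not reached → x = (-0.1358, -2.5627)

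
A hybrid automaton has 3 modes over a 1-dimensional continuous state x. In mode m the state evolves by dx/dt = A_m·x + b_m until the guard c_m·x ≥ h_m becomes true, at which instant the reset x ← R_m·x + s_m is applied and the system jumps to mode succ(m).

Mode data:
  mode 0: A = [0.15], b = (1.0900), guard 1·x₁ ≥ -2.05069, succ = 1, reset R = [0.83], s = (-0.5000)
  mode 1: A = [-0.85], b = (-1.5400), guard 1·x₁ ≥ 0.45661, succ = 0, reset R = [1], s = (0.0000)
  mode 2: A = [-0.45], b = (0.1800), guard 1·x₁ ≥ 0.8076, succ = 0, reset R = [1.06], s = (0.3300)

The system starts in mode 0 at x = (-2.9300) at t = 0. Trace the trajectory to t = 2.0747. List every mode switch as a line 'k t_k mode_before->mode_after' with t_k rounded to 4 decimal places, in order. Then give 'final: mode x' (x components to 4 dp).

Mode 0: guard c·x = -2.0507 hit at Δt = 1.2308 (t = 1.2308), x⁻ = (-2.0507) → reset → x⁺ = (-2.2021), jump to mode 1
Mode 1: flow for 0.8439 to horizon, guard not reached → x = (-2.0023)

1 1.2308 0->1
final: 1 -2.0023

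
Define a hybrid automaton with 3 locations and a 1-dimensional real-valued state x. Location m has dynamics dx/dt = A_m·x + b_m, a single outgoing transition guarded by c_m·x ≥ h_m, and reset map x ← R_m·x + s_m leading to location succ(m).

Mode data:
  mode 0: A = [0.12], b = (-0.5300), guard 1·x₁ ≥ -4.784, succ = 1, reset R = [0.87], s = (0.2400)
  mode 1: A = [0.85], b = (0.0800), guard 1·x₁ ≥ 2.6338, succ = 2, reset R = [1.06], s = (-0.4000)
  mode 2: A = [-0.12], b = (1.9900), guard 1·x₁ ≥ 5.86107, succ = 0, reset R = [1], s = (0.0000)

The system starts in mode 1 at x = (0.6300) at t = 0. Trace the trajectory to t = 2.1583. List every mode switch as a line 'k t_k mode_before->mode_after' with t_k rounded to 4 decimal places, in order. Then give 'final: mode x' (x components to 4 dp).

Mode 1: guard c·x = 2.6338 hit at Δt = 1.5604 (t = 1.5604), x⁻ = (2.6338) → reset → x⁺ = (2.3918), jump to mode 2
Mode 2: flow for 0.5979 to horizon, guard not reached → x = (3.3744)

1 1.5604 1->2
final: 2 3.3744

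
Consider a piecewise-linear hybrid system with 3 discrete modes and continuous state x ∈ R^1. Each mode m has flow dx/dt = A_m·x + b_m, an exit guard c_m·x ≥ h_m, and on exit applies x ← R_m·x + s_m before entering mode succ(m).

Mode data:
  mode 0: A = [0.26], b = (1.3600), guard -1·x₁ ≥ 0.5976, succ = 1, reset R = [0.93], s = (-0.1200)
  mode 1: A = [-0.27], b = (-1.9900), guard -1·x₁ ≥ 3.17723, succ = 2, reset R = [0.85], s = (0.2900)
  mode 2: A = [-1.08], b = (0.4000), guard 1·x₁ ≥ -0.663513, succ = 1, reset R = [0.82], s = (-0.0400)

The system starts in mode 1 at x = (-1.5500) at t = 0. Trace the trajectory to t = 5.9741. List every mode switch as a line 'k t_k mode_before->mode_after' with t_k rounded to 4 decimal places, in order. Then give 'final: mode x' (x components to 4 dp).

Mode 1: guard c·x = 3.1772 hit at Δt = 1.2145 (t = 1.2145), x⁻ = (-3.1772) → reset → x⁺ = (-2.4106), jump to mode 2
Mode 2: guard c·x = -0.6635 hit at Δt = 0.9162 (t = 2.1307), x⁻ = (-0.6635) → reset → x⁺ = (-0.5841), jump to mode 1
Mode 1: guard c·x = 3.1772 hit at Δt = 1.7832 (t = 3.9139), x⁻ = (-3.1772) → reset → x⁺ = (-2.4106), jump to mode 2
Mode 2: guard c·x = -0.6635 hit at Δt = 0.9162 (t = 4.8301), x⁻ = (-0.6635) → reset → x⁺ = (-0.5841), jump to mode 1
Mode 1: flow for 1.1440 to horizon, guard not reached → x = (-2.3875)

1 1.2145 1->2
2 2.1307 2->1
3 3.9139 1->2
4 4.8301 2->1
final: 1 -2.3875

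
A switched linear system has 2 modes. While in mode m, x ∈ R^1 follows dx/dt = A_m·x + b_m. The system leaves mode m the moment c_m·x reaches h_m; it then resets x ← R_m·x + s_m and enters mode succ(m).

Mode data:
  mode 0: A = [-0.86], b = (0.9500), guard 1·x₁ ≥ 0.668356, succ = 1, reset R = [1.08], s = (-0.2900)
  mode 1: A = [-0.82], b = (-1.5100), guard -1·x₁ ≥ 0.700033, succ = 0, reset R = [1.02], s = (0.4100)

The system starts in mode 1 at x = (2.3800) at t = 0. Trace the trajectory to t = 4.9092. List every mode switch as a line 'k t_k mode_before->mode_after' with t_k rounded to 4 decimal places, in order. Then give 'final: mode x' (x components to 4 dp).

Mode 1: guard c·x = 0.7000 hit at Δt = 1.5950 (t = 1.5950), x⁻ = (-0.7000) → reset → x⁺ = (-0.3040), jump to mode 0
Mode 0: guard c·x = 0.6684 hit at Δt = 1.3629 (t = 2.9579), x⁻ = (0.6684) → reset → x⁺ = (0.4318), jump to mode 1
Mode 1: guard c·x = 0.7000 hit at Δt = 0.8402 (t = 3.7981), x⁻ = (-0.7000) → reset → x⁺ = (-0.3040), jump to mode 0
Mode 0: flow for 1.1111 to horizon, guard not reached → x = (0.5629)

1 1.5950 1->0
2 2.9579 0->1
3 3.7981 1->0
final: 0 0.5629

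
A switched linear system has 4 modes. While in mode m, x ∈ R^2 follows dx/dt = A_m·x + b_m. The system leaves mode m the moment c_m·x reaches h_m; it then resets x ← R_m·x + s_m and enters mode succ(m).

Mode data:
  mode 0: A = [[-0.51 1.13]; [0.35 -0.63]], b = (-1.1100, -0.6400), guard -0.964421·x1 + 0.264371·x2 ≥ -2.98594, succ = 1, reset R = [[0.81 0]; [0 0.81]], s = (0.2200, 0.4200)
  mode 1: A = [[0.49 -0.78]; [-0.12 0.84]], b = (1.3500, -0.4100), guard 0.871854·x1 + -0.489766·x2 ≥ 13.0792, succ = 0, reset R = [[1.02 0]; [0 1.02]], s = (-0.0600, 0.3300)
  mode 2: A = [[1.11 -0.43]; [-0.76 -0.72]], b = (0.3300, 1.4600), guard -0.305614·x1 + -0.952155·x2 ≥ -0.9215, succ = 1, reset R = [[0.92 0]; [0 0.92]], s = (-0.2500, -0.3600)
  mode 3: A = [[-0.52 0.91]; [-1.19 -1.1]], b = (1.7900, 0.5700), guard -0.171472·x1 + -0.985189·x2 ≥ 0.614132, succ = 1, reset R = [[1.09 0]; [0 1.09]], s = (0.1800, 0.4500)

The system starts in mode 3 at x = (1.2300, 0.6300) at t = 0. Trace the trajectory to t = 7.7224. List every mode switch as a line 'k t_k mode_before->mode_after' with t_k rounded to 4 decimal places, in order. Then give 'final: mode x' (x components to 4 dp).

1 1.2494 3->1
2 2.7945 1->0
3 4.0629 0->1
4 5.6318 1->0
5 6.9683 0->1
final: 1 5.4171 -1.3979

Mode 3: guard c·x = 0.6141 hit at Δt = 1.2494 (t = 1.2494), x⁻ = (1.9901, -0.9697) → reset → x⁺ = (2.3492, -0.6070), jump to mode 1
Mode 1: guard c·x = 13.0792 hit at Δt = 1.5451 (t = 2.7945), x⁻ = (11.9261, -5.4749) → reset → x⁺ = (12.1046, -5.2544), jump to mode 0
Mode 0: guard c·x = -2.9859 hit at Δt = 1.2684 (t = 4.0629), x⁻ = (2.7898, -1.1175) → reset → x⁺ = (2.4797, -0.4852), jump to mode 1
Mode 1: guard c·x = 13.0792 hit at Δt = 1.5689 (t = 5.6318), x⁻ = (12.0785, -5.2036) → reset → x⁺ = (12.2600, -4.9777), jump to mode 0
Mode 0: guard c·x = -2.9859 hit at Δt = 1.3365 (t = 6.9683), x⁻ = (2.8640, -0.8466) → reset → x⁺ = (2.5398, -0.2658), jump to mode 1
Mode 1: flow for 0.7541 to horizon, guard not reached → x = (5.4171, -1.3979)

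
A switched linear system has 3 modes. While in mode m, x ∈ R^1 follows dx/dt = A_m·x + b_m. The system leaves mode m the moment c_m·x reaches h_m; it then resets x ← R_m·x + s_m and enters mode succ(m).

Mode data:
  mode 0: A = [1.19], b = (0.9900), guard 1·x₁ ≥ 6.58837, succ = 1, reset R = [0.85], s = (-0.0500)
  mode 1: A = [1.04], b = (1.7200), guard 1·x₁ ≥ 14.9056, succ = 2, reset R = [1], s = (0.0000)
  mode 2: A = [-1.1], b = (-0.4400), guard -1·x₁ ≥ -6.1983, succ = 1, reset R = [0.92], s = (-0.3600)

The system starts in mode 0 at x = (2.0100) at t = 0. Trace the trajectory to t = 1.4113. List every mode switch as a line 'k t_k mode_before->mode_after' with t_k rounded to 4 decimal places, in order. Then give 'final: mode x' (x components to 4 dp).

Mode 0: guard c·x = 6.5884 hit at Δt = 0.8065 (t = 0.8065), x⁻ = (6.5884) → reset → x⁺ = (5.5501), jump to mode 1
Mode 1: flow for 0.6048 to horizon, guard not reached → x = (11.8588)

1 0.8065 0->1
final: 1 11.8588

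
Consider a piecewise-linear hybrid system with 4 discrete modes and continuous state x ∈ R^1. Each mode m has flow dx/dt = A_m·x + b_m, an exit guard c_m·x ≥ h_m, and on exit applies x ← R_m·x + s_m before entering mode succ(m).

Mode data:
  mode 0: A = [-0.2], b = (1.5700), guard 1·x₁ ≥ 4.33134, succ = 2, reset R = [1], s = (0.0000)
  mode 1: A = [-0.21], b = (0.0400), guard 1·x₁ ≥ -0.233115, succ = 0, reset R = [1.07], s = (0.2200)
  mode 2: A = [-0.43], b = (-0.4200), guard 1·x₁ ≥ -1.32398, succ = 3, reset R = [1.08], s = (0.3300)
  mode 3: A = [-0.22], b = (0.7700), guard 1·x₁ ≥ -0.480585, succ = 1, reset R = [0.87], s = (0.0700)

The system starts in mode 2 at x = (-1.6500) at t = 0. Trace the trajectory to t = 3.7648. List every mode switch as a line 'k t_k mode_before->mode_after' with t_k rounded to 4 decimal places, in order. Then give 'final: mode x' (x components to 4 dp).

1 1.5398 2->3
2 2.1971 3->1
3 3.3408 1->0
final: 0 0.6112

Mode 2: guard c·x = -1.3240 hit at Δt = 1.5398 (t = 1.5398), x⁻ = (-1.3240) → reset → x⁺ = (-1.0999), jump to mode 3
Mode 3: guard c·x = -0.4806 hit at Δt = 0.6573 (t = 2.1971), x⁻ = (-0.4806) → reset → x⁺ = (-0.3481), jump to mode 1
Mode 1: guard c·x = -0.2331 hit at Δt = 1.1437 (t = 3.3408), x⁻ = (-0.2331) → reset → x⁺ = (-0.0294), jump to mode 0
Mode 0: flow for 0.4240 to horizon, guard not reached → x = (0.6112)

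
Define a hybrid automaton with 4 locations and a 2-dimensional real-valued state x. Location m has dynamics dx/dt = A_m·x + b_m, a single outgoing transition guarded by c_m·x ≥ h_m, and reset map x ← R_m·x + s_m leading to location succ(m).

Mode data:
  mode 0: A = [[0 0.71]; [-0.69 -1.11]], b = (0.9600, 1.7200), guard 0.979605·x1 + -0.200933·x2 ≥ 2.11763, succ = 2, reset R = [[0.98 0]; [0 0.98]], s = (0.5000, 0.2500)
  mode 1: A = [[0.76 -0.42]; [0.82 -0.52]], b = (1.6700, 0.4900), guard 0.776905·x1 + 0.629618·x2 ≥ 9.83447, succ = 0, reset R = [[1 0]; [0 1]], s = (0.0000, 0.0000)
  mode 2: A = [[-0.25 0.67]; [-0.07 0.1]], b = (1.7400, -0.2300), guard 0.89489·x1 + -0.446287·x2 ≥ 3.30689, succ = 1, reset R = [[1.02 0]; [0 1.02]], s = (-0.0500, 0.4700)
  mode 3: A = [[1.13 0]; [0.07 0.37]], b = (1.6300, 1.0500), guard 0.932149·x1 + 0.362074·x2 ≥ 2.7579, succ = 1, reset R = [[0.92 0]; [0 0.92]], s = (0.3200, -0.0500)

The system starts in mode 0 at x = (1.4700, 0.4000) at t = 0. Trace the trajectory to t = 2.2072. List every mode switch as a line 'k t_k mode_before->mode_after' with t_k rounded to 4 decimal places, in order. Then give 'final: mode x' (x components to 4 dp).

1 0.6130 0->2
2 1.5367 2->1
final: 1 7.1784 3.3492

Mode 0: guard c·x = 2.1176 hit at Δt = 0.6130 (t = 0.6130), x⁻ = (2.2406, 0.3846) → reset → x⁺ = (2.6958, 0.6269), jump to mode 2
Mode 2: guard c·x = 3.3069 hit at Δt = 0.9237 (t = 1.5367), x⁻ = (3.8161, 0.2422) → reset → x⁺ = (3.8424, 0.7171), jump to mode 1
Mode 1: flow for 0.6705 to horizon, guard not reached → x = (7.1784, 3.3492)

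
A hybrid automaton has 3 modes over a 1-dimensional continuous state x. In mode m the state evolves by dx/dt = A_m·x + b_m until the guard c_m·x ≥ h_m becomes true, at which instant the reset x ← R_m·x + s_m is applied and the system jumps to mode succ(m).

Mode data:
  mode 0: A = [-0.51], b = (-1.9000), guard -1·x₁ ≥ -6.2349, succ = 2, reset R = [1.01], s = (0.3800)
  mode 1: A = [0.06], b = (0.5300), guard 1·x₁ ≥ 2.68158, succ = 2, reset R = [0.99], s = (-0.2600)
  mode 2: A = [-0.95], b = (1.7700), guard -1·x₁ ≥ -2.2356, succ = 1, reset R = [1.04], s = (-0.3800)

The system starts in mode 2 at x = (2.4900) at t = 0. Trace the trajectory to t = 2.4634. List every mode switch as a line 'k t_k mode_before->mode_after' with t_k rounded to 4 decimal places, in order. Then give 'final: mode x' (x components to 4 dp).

1 0.5480 2->1
2 1.6497 1->2
3 2.0243 2->1
final: 1 2.2328

Mode 2: guard c·x = -2.2356 hit at Δt = 0.5480 (t = 0.5480), x⁻ = (2.2356) → reset → x⁺ = (1.9450), jump to mode 1
Mode 1: guard c·x = 2.6816 hit at Δt = 1.1017 (t = 1.6497), x⁻ = (2.6816) → reset → x⁺ = (2.3948), jump to mode 2
Mode 2: guard c·x = -2.2356 hit at Δt = 0.3745 (t = 2.0243), x⁻ = (2.2356) → reset → x⁺ = (1.9450), jump to mode 1
Mode 1: flow for 0.4391 to horizon, guard not reached → x = (2.2328)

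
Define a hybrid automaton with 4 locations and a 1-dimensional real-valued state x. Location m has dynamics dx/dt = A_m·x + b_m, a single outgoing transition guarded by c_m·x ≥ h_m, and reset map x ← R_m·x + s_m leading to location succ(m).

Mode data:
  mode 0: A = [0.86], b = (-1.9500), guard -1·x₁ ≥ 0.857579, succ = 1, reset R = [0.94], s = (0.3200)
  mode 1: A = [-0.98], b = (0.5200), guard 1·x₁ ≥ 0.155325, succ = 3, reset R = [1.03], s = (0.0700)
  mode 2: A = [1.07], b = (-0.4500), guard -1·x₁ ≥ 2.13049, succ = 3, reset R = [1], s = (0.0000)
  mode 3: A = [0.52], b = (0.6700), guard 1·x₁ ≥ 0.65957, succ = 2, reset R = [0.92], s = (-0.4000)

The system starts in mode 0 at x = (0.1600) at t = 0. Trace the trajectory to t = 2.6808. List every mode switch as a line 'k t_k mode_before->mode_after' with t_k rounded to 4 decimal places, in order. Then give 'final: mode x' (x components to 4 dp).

1 0.4581 0->1
2 1.4751 1->3
3 1.9542 3->2
final: 2 -0.0446

Mode 0: guard c·x = 0.8576 hit at Δt = 0.4581 (t = 0.4581), x⁻ = (-0.8576) → reset → x⁺ = (-0.4861), jump to mode 1
Mode 1: guard c·x = 0.1553 hit at Δt = 1.0170 (t = 1.4751), x⁻ = (0.1553) → reset → x⁺ = (0.2300), jump to mode 3
Mode 3: guard c·x = 0.6596 hit at Δt = 0.4791 (t = 1.9542), x⁻ = (0.6596) → reset → x⁺ = (0.2068), jump to mode 2
Mode 2: flow for 0.7266 to horizon, guard not reached → x = (-0.0446)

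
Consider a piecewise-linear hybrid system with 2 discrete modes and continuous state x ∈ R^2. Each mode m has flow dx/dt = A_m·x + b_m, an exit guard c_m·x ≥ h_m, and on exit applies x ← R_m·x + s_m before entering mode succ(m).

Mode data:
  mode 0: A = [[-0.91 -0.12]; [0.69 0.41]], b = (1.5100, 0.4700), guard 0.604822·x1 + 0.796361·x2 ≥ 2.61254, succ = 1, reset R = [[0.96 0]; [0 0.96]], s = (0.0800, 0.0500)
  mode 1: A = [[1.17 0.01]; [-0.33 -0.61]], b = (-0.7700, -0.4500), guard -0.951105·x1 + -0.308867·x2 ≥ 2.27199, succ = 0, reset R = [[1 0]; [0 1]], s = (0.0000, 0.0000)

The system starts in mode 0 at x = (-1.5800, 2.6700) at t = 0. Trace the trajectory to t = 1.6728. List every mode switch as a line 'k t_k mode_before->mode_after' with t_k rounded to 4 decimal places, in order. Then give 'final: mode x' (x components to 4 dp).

1 0.7040 0->1
final: 1 -1.7978 1.7552

Mode 0: guard c·x = 2.6125 hit at Δt = 0.7040 (t = 0.7040), x⁻ = (-0.2370, 3.4606) → reset → x⁺ = (-0.1475, 3.3721), jump to mode 1
Mode 1: flow for 0.9688 to horizon, guard not reached → x = (-1.7978, 1.7552)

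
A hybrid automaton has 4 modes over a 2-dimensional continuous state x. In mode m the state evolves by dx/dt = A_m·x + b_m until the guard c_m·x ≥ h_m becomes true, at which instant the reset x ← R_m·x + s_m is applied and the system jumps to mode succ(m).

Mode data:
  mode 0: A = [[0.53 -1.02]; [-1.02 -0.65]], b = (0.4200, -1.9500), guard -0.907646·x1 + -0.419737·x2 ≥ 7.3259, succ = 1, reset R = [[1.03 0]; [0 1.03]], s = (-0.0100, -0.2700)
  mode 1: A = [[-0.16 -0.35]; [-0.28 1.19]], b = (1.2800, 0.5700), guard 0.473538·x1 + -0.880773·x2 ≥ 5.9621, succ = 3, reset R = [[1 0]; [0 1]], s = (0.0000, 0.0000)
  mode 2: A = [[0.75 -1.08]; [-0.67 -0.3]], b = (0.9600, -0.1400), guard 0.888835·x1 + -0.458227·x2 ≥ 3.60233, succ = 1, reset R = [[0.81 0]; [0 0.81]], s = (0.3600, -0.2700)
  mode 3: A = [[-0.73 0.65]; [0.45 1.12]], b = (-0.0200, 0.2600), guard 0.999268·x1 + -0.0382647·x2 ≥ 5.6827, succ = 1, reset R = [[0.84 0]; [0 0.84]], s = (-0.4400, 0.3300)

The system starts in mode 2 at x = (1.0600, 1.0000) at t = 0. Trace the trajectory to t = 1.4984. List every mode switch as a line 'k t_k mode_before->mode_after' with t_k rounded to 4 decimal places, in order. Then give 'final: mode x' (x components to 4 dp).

Mode 2: guard c·x = 3.6023 hit at Δt = 1.1656 (t = 1.1656), x⁻ = (3.6450, -0.7912) → reset → x⁺ = (3.3124, -0.9109), jump to mode 1
Mode 1: flow for 0.3328 to horizon, guard not reached → x = (3.6910, -1.5192)

1 1.1656 2->1
final: 1 3.6910 -1.5192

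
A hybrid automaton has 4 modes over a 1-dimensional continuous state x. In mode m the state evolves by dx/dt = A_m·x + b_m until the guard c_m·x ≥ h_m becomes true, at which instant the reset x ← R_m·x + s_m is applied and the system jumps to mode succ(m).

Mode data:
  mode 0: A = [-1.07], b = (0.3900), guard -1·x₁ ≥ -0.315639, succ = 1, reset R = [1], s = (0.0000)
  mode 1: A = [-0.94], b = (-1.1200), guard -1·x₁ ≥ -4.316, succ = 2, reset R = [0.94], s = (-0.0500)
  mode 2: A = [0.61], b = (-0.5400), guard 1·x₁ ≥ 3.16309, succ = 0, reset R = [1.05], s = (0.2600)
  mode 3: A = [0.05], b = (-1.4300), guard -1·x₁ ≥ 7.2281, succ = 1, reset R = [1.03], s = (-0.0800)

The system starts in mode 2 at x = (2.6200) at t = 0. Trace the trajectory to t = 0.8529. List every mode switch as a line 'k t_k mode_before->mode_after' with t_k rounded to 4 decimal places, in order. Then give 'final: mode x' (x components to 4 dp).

Mode 2: guard c·x = 3.1631 hit at Δt = 0.4465 (t = 0.4465), x⁻ = (3.1631) → reset → x⁺ = (3.5812), jump to mode 0
Mode 0: flow for 0.4064 to horizon, guard not reached → x = (2.4469)

1 0.4465 2->0
final: 0 2.4469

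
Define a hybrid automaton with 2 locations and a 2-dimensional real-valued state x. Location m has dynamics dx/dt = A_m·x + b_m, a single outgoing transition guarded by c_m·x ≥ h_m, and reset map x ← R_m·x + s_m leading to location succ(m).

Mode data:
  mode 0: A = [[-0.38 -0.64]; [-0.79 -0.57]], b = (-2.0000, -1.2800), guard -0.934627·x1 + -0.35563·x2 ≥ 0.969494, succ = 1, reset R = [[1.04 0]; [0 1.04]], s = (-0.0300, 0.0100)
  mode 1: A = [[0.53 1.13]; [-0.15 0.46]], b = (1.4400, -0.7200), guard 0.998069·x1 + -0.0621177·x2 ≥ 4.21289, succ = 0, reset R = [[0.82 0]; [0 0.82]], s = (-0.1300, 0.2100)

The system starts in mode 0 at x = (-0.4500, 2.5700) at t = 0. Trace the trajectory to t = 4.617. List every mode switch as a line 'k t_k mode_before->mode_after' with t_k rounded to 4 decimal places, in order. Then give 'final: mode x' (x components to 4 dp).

Mode 0: guard c·x = 0.9695 hit at Δt = 0.4384 (t = 0.4384), x⁻ = (-1.7452, 1.8603) → reset → x⁺ = (-1.8450, 1.9447), jump to mode 1
Mode 1: guard c·x = 4.2129 hit at Δt = 1.4404 (t = 1.8788), x⁻ = (4.3548, 2.1495) → reset → x⁺ = (3.4410, 1.9726), jump to mode 0
Mode 0: guard c·x = 0.9695 hit at Δt = 1.9127 (t = 3.7915), x⁻ = (-0.5083, -1.3902) → reset → x⁺ = (-0.5587, -1.4358), jump to mode 1
Mode 1: flow for 0.8255 to horizon, guard not reached → x = (-1.6957, -2.6781)

1 0.4384 0->1
2 1.8788 1->0
3 3.7915 0->1
final: 1 -1.6957 -2.6781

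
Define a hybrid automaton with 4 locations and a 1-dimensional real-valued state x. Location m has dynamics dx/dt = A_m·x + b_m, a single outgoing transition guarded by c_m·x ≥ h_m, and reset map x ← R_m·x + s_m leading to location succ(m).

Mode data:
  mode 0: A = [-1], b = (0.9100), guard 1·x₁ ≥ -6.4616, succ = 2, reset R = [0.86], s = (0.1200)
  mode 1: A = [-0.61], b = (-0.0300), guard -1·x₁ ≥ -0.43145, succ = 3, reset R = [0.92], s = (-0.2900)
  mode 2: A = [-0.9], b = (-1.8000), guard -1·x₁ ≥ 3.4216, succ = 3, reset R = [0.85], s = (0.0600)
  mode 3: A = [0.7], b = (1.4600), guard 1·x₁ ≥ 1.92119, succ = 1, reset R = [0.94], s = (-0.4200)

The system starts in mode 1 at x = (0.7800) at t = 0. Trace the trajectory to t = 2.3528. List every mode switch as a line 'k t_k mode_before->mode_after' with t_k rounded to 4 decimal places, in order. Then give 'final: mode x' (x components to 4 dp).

Mode 1: guard c·x = -0.4315 hit at Δt = 0.8940 (t = 0.8940), x⁻ = (0.4315) → reset → x⁺ = (0.1069), jump to mode 3
Mode 3: guard c·x = 1.9212 hit at Δt = 0.8613 (t = 1.7553), x⁻ = (1.9212) → reset → x⁺ = (1.3859), jump to mode 1
Mode 1: flow for 0.5975 to horizon, guard not reached → x = (0.9476)

1 0.8940 1->3
2 1.7553 3->1
final: 1 0.9476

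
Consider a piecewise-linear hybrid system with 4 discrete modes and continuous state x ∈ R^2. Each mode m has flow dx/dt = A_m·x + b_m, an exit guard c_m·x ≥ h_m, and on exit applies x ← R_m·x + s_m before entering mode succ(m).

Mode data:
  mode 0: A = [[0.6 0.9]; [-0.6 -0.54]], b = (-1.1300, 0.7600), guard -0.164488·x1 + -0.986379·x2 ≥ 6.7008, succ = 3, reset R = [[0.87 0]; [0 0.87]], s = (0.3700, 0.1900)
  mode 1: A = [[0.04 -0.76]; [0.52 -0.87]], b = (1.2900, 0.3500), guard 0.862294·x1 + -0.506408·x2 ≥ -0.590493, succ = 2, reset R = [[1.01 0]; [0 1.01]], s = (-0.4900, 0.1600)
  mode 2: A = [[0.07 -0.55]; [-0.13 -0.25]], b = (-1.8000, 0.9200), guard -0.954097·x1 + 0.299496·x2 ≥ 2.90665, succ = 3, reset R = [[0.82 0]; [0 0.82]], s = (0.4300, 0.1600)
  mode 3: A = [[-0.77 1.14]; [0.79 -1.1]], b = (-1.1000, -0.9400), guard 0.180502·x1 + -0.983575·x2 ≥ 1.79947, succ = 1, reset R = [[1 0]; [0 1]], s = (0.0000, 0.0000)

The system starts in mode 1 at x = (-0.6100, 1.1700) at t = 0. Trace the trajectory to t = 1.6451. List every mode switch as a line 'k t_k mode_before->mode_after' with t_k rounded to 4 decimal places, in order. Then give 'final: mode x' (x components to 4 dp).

Mode 1: guard c·x = -0.5905 hit at Δt = 0.6291 (t = 0.6291), x⁻ = (-0.2517, 0.7375) → reset → x⁺ = (-0.7442, 0.9049), jump to mode 2
Mode 2: guard c·x = 2.9066 hit at Δt = 0.7122 (t = 1.3413), x⁻ = (-2.5762, 1.4983) → reset → x⁺ = (-1.6825, 1.3886), jump to mode 3
Mode 3: flow for 0.3038 to horizon, guard not reached → x = (-1.3613, 0.4495)

1 0.6291 1->2
2 1.3413 2->3
final: 3 -1.3613 0.4495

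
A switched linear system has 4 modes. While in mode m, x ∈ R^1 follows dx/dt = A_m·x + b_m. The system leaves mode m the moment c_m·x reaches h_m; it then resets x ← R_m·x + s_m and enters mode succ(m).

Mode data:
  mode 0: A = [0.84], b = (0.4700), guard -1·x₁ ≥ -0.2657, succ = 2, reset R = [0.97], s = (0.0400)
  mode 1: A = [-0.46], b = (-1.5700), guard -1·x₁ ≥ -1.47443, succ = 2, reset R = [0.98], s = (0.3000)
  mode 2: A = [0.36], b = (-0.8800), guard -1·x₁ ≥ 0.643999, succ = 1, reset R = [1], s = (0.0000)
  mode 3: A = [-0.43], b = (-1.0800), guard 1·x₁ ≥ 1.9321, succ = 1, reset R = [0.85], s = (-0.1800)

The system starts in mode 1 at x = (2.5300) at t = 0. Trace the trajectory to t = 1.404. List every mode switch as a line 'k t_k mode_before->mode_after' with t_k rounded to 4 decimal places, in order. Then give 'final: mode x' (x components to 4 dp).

1 0.4251 1->2
final: 2 1.4494

Mode 1: guard c·x = -1.4744 hit at Δt = 0.4251 (t = 0.4251), x⁻ = (1.4744) → reset → x⁺ = (1.7449), jump to mode 2
Mode 2: flow for 0.9789 to horizon, guard not reached → x = (1.4494)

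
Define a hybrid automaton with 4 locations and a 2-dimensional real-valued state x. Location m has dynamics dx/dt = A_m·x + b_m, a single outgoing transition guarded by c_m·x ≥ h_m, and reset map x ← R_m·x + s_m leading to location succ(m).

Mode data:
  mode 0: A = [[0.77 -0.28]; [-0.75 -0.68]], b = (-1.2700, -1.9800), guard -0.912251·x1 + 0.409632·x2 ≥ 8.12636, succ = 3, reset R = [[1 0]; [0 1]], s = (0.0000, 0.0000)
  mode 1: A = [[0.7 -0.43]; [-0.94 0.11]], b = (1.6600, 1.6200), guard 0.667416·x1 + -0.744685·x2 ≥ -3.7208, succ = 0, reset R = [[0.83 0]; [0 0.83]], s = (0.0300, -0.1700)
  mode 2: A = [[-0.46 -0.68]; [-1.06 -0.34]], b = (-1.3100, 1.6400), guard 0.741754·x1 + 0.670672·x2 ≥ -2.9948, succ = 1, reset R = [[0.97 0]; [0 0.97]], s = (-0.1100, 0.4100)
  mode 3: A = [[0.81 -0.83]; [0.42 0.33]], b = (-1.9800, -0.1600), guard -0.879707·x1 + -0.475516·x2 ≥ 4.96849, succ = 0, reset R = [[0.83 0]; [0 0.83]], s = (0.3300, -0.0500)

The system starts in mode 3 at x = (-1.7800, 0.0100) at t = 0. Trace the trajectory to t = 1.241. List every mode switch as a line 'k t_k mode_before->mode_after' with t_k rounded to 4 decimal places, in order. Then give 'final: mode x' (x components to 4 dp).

Mode 3: guard c·x = 4.9685 hit at Δt = 0.7569 (t = 0.7569), x⁻ = (-4.9546, -1.2825) → reset → x⁺ = (-3.7823, -1.1145), jump to mode 0
Mode 0: flow for 0.4841 to horizon, guard not reached → x = (-6.1247, -0.0923)

1 0.7569 3->0
final: 0 -6.1247 -0.0923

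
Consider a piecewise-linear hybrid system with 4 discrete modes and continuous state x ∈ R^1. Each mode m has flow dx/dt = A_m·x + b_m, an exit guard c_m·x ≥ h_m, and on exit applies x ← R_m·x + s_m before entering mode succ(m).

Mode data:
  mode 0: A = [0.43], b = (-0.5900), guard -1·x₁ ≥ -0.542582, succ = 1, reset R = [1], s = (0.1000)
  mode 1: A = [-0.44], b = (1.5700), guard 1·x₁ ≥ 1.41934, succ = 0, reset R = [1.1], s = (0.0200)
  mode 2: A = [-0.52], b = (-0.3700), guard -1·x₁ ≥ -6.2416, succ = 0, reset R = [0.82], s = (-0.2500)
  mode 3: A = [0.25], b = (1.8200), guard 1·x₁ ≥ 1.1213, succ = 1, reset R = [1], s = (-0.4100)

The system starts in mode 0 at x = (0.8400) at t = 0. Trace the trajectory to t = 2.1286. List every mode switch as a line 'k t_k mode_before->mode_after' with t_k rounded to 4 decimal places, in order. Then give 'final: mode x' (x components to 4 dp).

Mode 0: guard c·x = -0.5426 hit at Δt = 1.0326 (t = 1.0326), x⁻ = (0.5426) → reset → x⁺ = (0.6426), jump to mode 1
Mode 1: guard c·x = 1.4193 hit at Δt = 0.7013 (t = 1.7339), x⁻ = (1.4193) → reset → x⁺ = (1.5813), jump to mode 0
Mode 0: flow for 0.3947 to horizon, guard not reached → x = (1.6200)

1 1.0326 0->1
2 1.7339 1->0
final: 0 1.6200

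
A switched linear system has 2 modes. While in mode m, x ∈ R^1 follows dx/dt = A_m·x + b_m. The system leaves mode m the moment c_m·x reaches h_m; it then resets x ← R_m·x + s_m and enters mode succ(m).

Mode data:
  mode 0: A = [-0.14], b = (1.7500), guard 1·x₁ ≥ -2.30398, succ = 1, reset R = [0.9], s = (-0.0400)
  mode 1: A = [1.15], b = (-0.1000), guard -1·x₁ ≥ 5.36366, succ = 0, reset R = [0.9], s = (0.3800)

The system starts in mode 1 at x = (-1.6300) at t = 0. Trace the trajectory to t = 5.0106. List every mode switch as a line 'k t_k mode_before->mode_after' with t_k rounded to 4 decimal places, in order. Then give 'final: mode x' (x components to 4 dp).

1 1.0045 1->0
2 1.9703 0->1
3 2.7590 1->0
4 3.7248 0->1
5 4.5135 1->0
final: 0 -3.3081

Mode 1: guard c·x = 5.3637 hit at Δt = 1.0045 (t = 1.0045), x⁻ = (-5.3637) → reset → x⁺ = (-4.4473), jump to mode 0
Mode 0: guard c·x = -2.3040 hit at Δt = 0.9658 (t = 1.9703), x⁻ = (-2.3040) → reset → x⁺ = (-2.1136), jump to mode 1
Mode 1: guard c·x = 5.3637 hit at Δt = 0.7887 (t = 2.7590), x⁻ = (-5.3637) → reset → x⁺ = (-4.4473), jump to mode 0
Mode 0: guard c·x = -2.3040 hit at Δt = 0.9658 (t = 3.7248), x⁻ = (-2.3040) → reset → x⁺ = (-2.1136), jump to mode 1
Mode 1: guard c·x = 5.3637 hit at Δt = 0.7887 (t = 4.5135), x⁻ = (-5.3637) → reset → x⁺ = (-4.4473), jump to mode 0
Mode 0: flow for 0.4971 to horizon, guard not reached → x = (-3.3081)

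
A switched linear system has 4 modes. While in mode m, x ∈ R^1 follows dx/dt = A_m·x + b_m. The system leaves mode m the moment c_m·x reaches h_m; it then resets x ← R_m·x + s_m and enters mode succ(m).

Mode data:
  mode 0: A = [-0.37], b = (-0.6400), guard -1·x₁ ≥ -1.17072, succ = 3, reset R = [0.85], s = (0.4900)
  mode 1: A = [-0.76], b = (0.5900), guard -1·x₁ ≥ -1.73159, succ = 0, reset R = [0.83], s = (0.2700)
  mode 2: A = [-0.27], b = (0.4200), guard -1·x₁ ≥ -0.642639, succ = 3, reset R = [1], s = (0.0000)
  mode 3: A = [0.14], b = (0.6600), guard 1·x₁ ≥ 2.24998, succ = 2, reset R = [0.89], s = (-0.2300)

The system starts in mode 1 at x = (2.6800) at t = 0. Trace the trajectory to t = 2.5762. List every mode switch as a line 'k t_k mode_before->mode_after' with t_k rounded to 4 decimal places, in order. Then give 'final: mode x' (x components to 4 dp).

1 0.9073 1->0
2 1.3660 0->3
3 2.1970 3->2
final: 2 1.7514

Mode 1: guard c·x = -1.7316 hit at Δt = 0.9073 (t = 0.9073), x⁻ = (1.7316) → reset → x⁺ = (1.7072), jump to mode 0
Mode 0: guard c·x = -1.1707 hit at Δt = 0.4587 (t = 1.3660), x⁻ = (1.1707) → reset → x⁺ = (1.4851), jump to mode 3
Mode 3: guard c·x = 2.2500 hit at Δt = 0.8310 (t = 2.1970), x⁻ = (2.2500) → reset → x⁺ = (1.7725), jump to mode 2
Mode 2: flow for 0.3792 to horizon, guard not reached → x = (1.7514)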